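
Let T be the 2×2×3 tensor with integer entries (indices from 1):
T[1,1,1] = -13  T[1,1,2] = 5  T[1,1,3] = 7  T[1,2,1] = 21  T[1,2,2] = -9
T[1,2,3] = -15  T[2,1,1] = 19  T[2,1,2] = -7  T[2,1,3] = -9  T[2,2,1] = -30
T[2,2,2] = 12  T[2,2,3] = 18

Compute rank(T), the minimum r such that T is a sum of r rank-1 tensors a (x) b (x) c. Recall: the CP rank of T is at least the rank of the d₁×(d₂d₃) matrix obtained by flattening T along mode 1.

2

Lower bound: the mode-2 unfolding of T (rows indexed by j, columns by (i,k) = (1,1), (1,2), (1,3), (2,1), (2,2), (2,3)) is [[-13, 5, 7, 19, -7, -9], [21, -9, -15, -30, 12, 18]].
There the 2×2 minor on rows j ∈ {1, 2}, columns (i,k) ∈ {(1,1), (1,2)} is det [[-13, 5], [21, -9]] = 12 ≠ 0, so this unfolding has rank ≥ 2; CP rank is at least every unfolding rank, so rank(T) ≥ 2. (This is only a lower bound: in general the CP rank may exceed every unfolding rank, so we still need to exhibit 2 rank-1 terms summing to T.)
Upper bound — finding two terms. Write S_k = T[:,:,k] for the frontal slices: S₁ = [[-13, 21], [19, -30]], S₂ = [[5, -9], [-7, 12]], S₃ = [[7, -15], [-9, 18]].
If T = a₁ (x) b₁ (x) c₁ + a₂ (x) b₂ (x) c₂ then each S_k = c₁[k]·a₁b₁ᵀ + c₂[k]·a₂b₂ᵀ. S₁ and S₂ are linearly independent, so a₁b₁ᵀ and a₂b₂ᵀ must span the same plane of matrices: they are the rank-1 matrices of the form x·S₁ + y·S₂.
det(x·S₁ + y·S₂) is −9·x² + 12·xy − 3·y² = (-3)·(3·x − y)(x − y), vanishing at (x:y) = (1:3) and (1:1).
M₁ = S₁ + 3·S₂ = [[2, -6], [-2, 6]] = 2·[1, -1][1, -3]ᵀ and M₂ = S₁ + S₂ = [[-8, 12], [12, -18]] = (-2)·[2, -3][2, -3]ᵀ, so take a₁ = [1, -1], b₁ = [1, -3], a₂ = [2, -3], b₂ = [2, -3].
Each slice is an integer combination of E₁ = a₁b₁ᵀ and E₂ = a₂b₂ᵀ: S₁ = −E₁ − 3·E₂, S₂ = E₁ + E₂, S₃ = 3·E₁ + E₂; reading off coefficients, c₁ = [-1, 1, 3] and c₂ = [-3, 1, 1].
Hence T = [1, -1] (x) [1, -3] (x) [-1, 1, 3] + [2, -3] (x) [2, -3] (x) [-3, 1, 1], so rank(T) ≤ 2.
These bounds meet, so rank(T) = 2.
Check entry T[1,1,2] = 5: (1)·(1)·(1) + (2)·(2)·(1) = 5.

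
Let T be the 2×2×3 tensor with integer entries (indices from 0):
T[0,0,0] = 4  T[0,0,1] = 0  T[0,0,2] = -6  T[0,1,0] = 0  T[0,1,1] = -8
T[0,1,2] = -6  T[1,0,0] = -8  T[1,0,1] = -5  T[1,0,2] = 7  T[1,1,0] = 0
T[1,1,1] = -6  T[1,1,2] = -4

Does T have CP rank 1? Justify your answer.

The mode-3 unfolding of T (rows indexed by k, columns by (i,j) = (0,0), (0,1), (1,0), (1,1)) is [[4, 0, -8, 0], [0, -8, -5, -6], [-6, -6, 7, -4]].
There the 3×3 minor on rows k ∈ {0, 1, 2}, columns (i,j) ∈ {(0,0), (0,1), (1,0)} is det [[4, 0, -8], [0, -8, -5], [-6, -6, 7]] = 40 ≠ 0, so this unfolding has rank ≥ 3; CP rank is at least every unfolding rank, so rank(T) ≥ 3.
In particular rank(T) ≥ 3 > 1, so T is not rank-1.

No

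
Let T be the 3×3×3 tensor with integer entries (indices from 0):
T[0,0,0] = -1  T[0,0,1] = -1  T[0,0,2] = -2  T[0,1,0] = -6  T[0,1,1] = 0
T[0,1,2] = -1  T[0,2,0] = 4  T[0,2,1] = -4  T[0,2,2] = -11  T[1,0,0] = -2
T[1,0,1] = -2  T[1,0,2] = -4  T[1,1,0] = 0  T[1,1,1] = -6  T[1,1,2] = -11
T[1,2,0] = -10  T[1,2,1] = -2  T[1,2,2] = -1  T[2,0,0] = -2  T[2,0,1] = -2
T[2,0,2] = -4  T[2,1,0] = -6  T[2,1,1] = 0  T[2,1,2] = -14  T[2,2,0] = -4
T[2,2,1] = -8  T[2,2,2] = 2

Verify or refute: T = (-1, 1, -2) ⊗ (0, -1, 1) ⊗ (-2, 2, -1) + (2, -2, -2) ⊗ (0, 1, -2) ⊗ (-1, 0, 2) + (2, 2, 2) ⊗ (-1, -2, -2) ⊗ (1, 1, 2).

Reconstruct entry (0,0,0) from the claimed factors: Σₗ aₗ[0]bₗ[0]cₗ[0] = (-1)·(0)·(-2) + (2)·(0)·(-1) + (2)·(-1)·(1) = -2, but T[0,0,0] = -1. The claim is false.

No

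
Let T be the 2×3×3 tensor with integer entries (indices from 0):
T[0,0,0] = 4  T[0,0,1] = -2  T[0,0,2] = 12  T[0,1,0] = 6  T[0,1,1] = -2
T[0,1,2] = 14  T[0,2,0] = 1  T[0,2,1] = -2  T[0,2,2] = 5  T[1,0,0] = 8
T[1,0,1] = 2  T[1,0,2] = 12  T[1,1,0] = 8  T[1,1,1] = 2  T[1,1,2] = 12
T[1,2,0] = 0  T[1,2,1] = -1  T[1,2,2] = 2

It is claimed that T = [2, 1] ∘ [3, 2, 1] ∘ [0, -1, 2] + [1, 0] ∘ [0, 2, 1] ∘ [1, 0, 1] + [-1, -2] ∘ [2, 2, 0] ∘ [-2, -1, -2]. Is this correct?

Reconstruct entry (0,0,1) from the claimed factors: Σₗ aₗ[0]bₗ[0]cₗ[1] = (2)·(3)·(-1) + (1)·(0)·(0) + (-1)·(2)·(-1) = -4, but T[0,0,1] = -2. The claim is false.

No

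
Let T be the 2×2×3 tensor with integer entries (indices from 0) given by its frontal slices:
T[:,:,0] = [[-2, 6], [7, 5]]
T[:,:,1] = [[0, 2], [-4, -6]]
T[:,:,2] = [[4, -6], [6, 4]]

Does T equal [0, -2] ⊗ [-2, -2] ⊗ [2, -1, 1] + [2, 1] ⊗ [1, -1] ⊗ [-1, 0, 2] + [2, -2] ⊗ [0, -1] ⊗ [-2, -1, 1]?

Reconstruct entrywise from the claimed factors. For example, T[0,1,1] = 2 and Σₗ aₗ[0]bₗ[1]cₗ[1] = (0)·(-2)·(-1) + (2)·(-1)·(0) + (2)·(-1)·(-1) = 2; checking all 12 entries, every one matches. The claim holds.

Yes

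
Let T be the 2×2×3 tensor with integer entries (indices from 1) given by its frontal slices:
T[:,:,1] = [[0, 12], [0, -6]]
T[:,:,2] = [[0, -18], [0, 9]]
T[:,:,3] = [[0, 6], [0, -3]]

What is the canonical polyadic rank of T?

1

Lower bound: T ≠ 0 (e.g. T[1,2,1] = 12), so rank(T) ≥ 1.
Upper bound: if T = a ⊗ b ⊗ c then every fibre of T is a multiple of the corresponding factor, so read the factors off the fibres through the nonzero entry T[1,2,1] = 12.
The mode-1 fibre T[:,2,1] = [12, -6] gives a = [2, -1] (primitive direction); the mode-2 fibre T[1,:,1] = [0, 12] gives b = [0, 1]; then c[k] = T[1,2,k] / (a[1]·b[2]) = [12, -18, 6] / 2 = [6, -9, 3].
Expanding [2, -1] ⊗ [0, 1] ⊗ [6, -9, 3] reproduces all 12 entries of T, so T = [2, -1] ⊗ [0, 1] ⊗ [6, -9, 3] and rank(T) ≤ 1.
These bounds meet, so rank(T) = 1.
Check entry T[1,1,3] = 0: (2)·(0)·(3) = 0.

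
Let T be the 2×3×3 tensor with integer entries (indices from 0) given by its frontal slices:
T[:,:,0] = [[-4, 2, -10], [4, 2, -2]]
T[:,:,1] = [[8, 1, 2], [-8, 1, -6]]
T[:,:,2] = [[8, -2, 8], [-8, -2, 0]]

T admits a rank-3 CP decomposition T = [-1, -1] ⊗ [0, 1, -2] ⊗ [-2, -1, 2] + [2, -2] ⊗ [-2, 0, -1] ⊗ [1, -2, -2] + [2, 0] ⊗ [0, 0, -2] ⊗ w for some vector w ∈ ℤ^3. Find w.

w = [1, 0, 0]

Subtract the known terms from T to get the rank-1 residual R = [2, 0] ⊗ [0, 0, -2] ⊗ w, so R[i,j,k] = a[i]·b[j]·w[k]. Pick indices with nonzero a[0]·b[2] = (2)·(-2) = -4. Only the fibre through (0,2,·) is needed: R[0,2,:] = T[0,2,:] − Σₗ aₗ[0]bₗ[2]cₗ = [-10, 2, 8] − (-1)·(-2)·[-2, -1, 2] − (2)·(-1)·[1, -2, -2] = [-4, 0, 0]. Then w[k] = R[0,2,k] / -4 for each k, giving w = [-4, 0, 0] / -4 = [1, 0, 0].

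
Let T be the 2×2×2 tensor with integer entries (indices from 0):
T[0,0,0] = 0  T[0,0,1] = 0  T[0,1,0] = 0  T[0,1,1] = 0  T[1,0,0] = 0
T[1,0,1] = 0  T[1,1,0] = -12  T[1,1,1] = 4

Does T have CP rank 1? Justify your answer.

Yes

The mode-1 fibre T[:,1,0] = [0, -12] gives a = [0, 1] (primitive direction); the mode-2 fibre T[1,:,0] = [0, -12] gives b = [0, 1]; then c[k] = T[1,1,k] / (a[1]·b[1]) = [-12, 4] / 1 = [-12, 4].
Expanding [0, 1] (x) [0, 1] (x) [-12, 4] reproduces all 8 entries of T, so T = [0, 1] (x) [0, 1] (x) [-12, 4] and rank(T) ≤ 1.
Equivalently every frontal slice T[:,:,k] is c[k] times the rank-1 matrix [0, 1] (x) [0, 1]. So T has rank 1 (it is nonzero).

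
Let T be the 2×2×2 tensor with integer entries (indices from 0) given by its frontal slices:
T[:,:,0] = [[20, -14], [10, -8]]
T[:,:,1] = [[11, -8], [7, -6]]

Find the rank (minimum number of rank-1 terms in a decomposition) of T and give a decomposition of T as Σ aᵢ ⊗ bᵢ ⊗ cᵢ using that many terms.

Lower bound: in the mode-1 unfolding of T (rows indexed by i, columns by (j,k)) the 2×2 minor on rows i ∈ {0, 1}, columns (j,k) ∈ {(0,0), (0,1)} is det [[20, 11], [10, 7]] = 30 ≠ 0, so that unfolding has rank ≥ 2 and hence rank(T) ≥ 2 (CP rank is at least every unfolding rank, though it can be larger).
Upper bound: with S_k = T[:,:,k], the two rank-1 terms a₁b₁ᵀ, a₂b₂ᵀ are the rank-1 members of the pencil x·S₀ + y·S₁.
det(x·S₀ + y·S₁) is −20·x² − 30·xy − 10·y² = (-10)·(x + y)(2·x + y), vanishing at (x:y) = (1:-1) and (1:-2).
M₁ = S₀ − S₁ = [[9, -6], [3, -2]] = (3, 1)(3, -2)ᵀ and M₂ = S₀ − 2·S₁ = [[-2, 2], [-4, 4]] = (-2)·(1, 2)(1, -1)ᵀ, so take a₁ = (3, 1), b₁ = (3, -2), a₂ = (1, 2), b₂ = (1, -1).
Each slice is an integer combination of E₁ = a₁b₁ᵀ and E₂ = a₂b₂ᵀ: S₀ = 2·E₁ + 2·E₂, S₁ = E₁ + 2·E₂; reading off coefficients, c₁ = (2, 1) and c₂ = (2, 2).
Hence T = (3, 1) ⊗ (3, -2) ⊗ (2, 1) + (1, 2) ⊗ (1, -1) ⊗ (2, 2), so rank(T) ≤ 2.
These bounds meet, so rank(T) = 2.

rank(T) = 2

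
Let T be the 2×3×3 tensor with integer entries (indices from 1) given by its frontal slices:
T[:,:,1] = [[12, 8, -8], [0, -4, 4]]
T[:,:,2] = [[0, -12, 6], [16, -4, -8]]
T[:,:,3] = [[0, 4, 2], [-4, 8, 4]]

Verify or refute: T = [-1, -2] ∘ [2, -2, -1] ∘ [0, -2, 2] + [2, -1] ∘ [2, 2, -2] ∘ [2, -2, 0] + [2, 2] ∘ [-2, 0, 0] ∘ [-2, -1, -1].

No

Reconstruct entry (1,1,1) from the claimed factors: Σₗ aₗ[1]bₗ[1]cₗ[1] = (-1)·(2)·(0) + (2)·(2)·(2) + (2)·(-2)·(-2) = 16, but T[1,1,1] = 12. The claim is false.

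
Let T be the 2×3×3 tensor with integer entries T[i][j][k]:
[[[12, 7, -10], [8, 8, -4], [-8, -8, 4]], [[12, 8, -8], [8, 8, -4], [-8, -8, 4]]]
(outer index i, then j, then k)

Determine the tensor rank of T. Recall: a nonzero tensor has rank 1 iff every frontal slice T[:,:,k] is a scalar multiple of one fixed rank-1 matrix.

Lower bound: the mode-3 unfolding of T (rows indexed by k, columns by (i,j) = (0,0), (0,1), (0,2), (1,0), (1,1), (1,2)) is [[12, 8, -8, 12, 8, -8], [7, 8, -8, 8, 8, -8], [-10, -4, 4, -8, -4, 4]].
There the 3×3 minor on rows k ∈ {0, 1, 2}, columns (i,j) ∈ {(0,0), (0,1), (1,0)} is det [[12, 8, 12], [7, 8, 8], [-10, -4, -8]] = 48 ≠ 0, so this unfolding has rank ≥ 3; CP rank is at least every unfolding rank, so rank(T) ≥ 3. (Unfolding ranks only ever bound the CP rank from below — rank(T) can be strictly larger than all of them — so the matching upper bound has to come from an explicit 3-term decomposition.)
Upper bound: T is a sum of 3 rank-1 terms, T = [1, 0] ⊗ [1, 0, 0] ⊗ [0, -1, -2] + [1, 1] ⊗ [1, 1, -1] ⊗ [4, 8, 0] + [1, 1] ⊗ [2, 1, -1] ⊗ [4, 0, -4] (one valid choice — decompositions are not unique — normalised so each a, b is primitive with positive first nonzero entry; check it by expanding all entries), so rank(T) ≤ 3.
These bounds meet, so rank(T) = 3.

3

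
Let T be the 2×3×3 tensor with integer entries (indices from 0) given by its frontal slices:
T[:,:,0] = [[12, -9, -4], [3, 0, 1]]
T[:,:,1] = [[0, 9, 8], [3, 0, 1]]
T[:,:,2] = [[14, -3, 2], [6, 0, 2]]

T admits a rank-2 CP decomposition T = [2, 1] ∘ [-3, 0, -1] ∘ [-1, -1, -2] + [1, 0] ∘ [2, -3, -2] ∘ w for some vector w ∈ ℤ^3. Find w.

w = [3, -3, 1]

Subtract the known terms from T to get the rank-1 residual R = [1, 0] ∘ [2, -3, -2] ∘ w, so R[i,j,k] = a[i]·b[j]·w[k]. Pick indices with nonzero a[0]·b[0] = (1)·(2) = 2. Only the fibre through (0,0,·) is needed: R[0,0,:] = T[0,0,:] − Σₗ aₗ[0]bₗ[0]cₗ = [12, 0, 14] − (2)·(-3)·[-1, -1, -2] = [6, -6, 2]. Then w[k] = R[0,0,k] / 2 for each k, giving w = [6, -6, 2] / 2 = [3, -3, 1].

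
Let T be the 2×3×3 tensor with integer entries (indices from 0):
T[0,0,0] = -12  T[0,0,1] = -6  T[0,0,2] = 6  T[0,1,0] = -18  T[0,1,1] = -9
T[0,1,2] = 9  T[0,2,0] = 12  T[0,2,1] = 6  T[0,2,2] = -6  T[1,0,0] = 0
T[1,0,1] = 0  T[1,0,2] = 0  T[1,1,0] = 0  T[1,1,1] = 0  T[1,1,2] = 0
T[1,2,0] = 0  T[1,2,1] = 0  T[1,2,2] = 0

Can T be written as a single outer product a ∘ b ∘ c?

The mode-1 fibre T[:,0,0] = [-12, 0] gives a = [1, 0] (primitive direction); the mode-2 fibre T[0,:,0] = [-12, -18, 12] gives b = [2, 3, -2]; then c[k] = T[0,0,k] / (a[0]·b[0]) = [-12, -6, 6] / 2 = [-6, -3, 3].
Expanding [1, 0] ∘ [2, 3, -2] ∘ [-6, -3, 3] reproduces all 18 entries of T, so T = [1, 0] ∘ [2, 3, -2] ∘ [-6, -3, 3] and rank(T) ≤ 1.
Equivalently every frontal slice T[:,:,k] is c[k] times the rank-1 matrix [1, 0] ∘ [2, 3, -2]. So T has rank 1 (it is nonzero).

Yes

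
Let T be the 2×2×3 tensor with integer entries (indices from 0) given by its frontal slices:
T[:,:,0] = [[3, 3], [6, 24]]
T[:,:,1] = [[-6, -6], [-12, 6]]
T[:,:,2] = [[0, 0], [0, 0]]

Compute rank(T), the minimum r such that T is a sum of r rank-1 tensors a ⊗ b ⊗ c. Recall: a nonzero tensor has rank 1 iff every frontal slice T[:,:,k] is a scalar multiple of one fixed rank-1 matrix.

Lower bound: the mode-3 unfolding of T (rows indexed by k, columns by (i,j) = (0,0), (0,1), (1,0), (1,1)) is [[3, 3, 6, 24], [-6, -6, -12, 6], [0, 0, 0, 0]].
There the 2×2 minor on rows k ∈ {0, 1}, columns (i,j) ∈ {(0,0), (1,1)} is det [[3, 24], [-6, 6]] = 162 ≠ 0, so this unfolding has rank ≥ 2; CP rank is at least every unfolding rank, so rank(T) ≥ 2. (Unfolding ranks only ever bound the CP rank from below — rank(T) can be strictly larger than all of them — so the matching upper bound has to come from an explicit 2-term decomposition.)
Upper bound — finding two terms. Write S_k = T[:,:,k] for the frontal slices: S₀ = [[3, 3], [6, 24]], S₁ = [[-6, -6], [-12, 6]], S₂ = [[0, 0], [0, 0]].
If T = a₁ ⊗ b₁ ⊗ c₁ + a₂ ⊗ b₂ ⊗ c₂ then each S_k = c₁[k]·a₁b₁ᵀ + c₂[k]·a₂b₂ᵀ. S₀ and S₁ are linearly independent, so a₁b₁ᵀ and a₂b₂ᵀ must span the same plane of matrices: they are the rank-1 matrices of the form x·S₀ + y·S₁.
det(x·S₀ + y·S₁) is 54·x² − 54·xy − 108·y² = 54·(x − 2·y)(x + y), vanishing at (x:y) = (2:1) and (1:-1).
M₁ = 2·S₀ + S₁ = [[0, 0], [0, 54]] = 54·(0, 1)(0, 1)ᵀ and M₂ = S₀ − S₁ = [[9, 9], [18, 18]] = 9·(1, 2)(1, 1)ᵀ, so take a₁ = (0, 1), b₁ = (0, 1), a₂ = (1, 2), b₂ = (1, 1).
Each slice is an integer combination of E₁ = a₁b₁ᵀ and E₂ = a₂b₂ᵀ: S₀ = 18·E₁ + 3·E₂, S₁ = 18·E₁ − 6·E₂, S₂ = 0; reading off coefficients, c₁ = (18, 18, 0) and c₂ = (3, -6, 0).
Hence T = (0, 1) ⊗ (0, 1) ⊗ (18, 18, 0) + (1, 2) ⊗ (1, 1) ⊗ (3, -6, 0), so rank(T) ≤ 2.
These bounds meet, so rank(T) = 2.

2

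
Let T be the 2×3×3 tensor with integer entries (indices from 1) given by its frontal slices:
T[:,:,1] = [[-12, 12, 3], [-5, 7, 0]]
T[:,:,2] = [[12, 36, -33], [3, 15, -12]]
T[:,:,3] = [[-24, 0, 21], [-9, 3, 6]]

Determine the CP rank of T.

2

Lower bound: the mode-2 unfolding of T (rows indexed by j, columns by (i,k) = (1,1), (1,2), (1,3), (2,1), (2,2), (2,3)) is [[-12, 12, -24, -5, 3, -9], [12, 36, 0, 7, 15, 3], [3, -33, 21, 0, -12, 6]].
There the 2×2 minor on rows j ∈ {1, 2}, columns (i,k) ∈ {(1,1), (1,2)} is det [[-12, 12], [12, 36]] = -576 ≠ 0, so this unfolding has rank ≥ 2; CP rank is at least every unfolding rank, so rank(T) ≥ 2. (This is only a lower bound: in general the CP rank may exceed every unfolding rank, so we still need to exhibit 2 rank-1 terms summing to T.)
Upper bound — finding two terms. Write S_k = T[:,:,k] for the frontal slices: S₁ = [[-12, 12, 3], [-5, 7, 0]], S₂ = [[12, 36, -33], [3, 15, -12]], S₃ = [[-24, 0, 21], [-9, 3, 6]].
If T = a₁ ⊗ b₁ ⊗ c₁ + a₂ ⊗ b₂ ⊗ c₂ then each S_k = c₁[k]·a₁b₁ᵀ + c₂[k]·a₂b₂ᵀ. S₁ and S₂ are linearly independent, so a₁b₁ᵀ and a₂b₂ᵀ must span the same plane of matrices: they are the rank-1 matrices of the form x·S₁ + y·S₂.
The 2×2 minor of x·S₁ + y·S₂ on rows {1,2}, columns {1,2} is −24·x² + 48·xy + 72·y² = (-24)·(x − 3·y)(x + y), vanishing at (x:y) = (3:1) and (1:-1).
M₁ = 3·S₁ + S₂ = [[-24, 72, -24], [-12, 36, -12]] = (-12)·(2, 1)(1, -3, 1)ᵀ and M₂ = S₁ − S₂ = [[-24, -24, 36], [-8, -8, 12]] = (-4)·(3, 1)(2, 2, -3)ᵀ, so take a₁ = (2, 1), b₁ = (1, -3, 1), a₂ = (3, 1), b₂ = (2, 2, -3).
Each slice is an integer combination of E₁ = a₁b₁ᵀ and E₂ = a₂b₂ᵀ: S₁ = −3·E₁ − E₂, S₂ = −3·E₁ + 3·E₂, S₃ = −3·E₁ − 3·E₂; reading off coefficients, c₁ = (-3, -3, -3) and c₂ = (-1, 3, -3).
Hence T = (2, 1) ⊗ (1, -3, 1) ⊗ (-3, -3, -3) + (3, 1) ⊗ (2, 2, -3) ⊗ (-1, 3, -3), so rank(T) ≤ 2.
These bounds meet, so rank(T) = 2.
Check entry T[2,1,1] = -5: (1)·(1)·(-3) + (1)·(2)·(-1) = -5.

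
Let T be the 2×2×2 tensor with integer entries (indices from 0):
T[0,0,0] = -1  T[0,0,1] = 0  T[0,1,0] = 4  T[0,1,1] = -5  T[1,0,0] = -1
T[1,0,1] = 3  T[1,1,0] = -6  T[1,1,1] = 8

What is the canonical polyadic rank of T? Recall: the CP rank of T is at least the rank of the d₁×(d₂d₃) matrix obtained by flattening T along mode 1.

2

Lower bound: the mode-1 unfolding of T (rows indexed by i, columns by (j,k) = (0,0), (0,1), (1,0), (1,1)) is [[-1, 0, 4, -5], [-1, 3, -6, 8]].
There the 2×2 minor on rows i ∈ {0, 1}, columns (j,k) ∈ {(0,0), (0,1)} is det [[-1, 0], [-1, 3]] = -3 ≠ 0, so this unfolding has rank ≥ 2; CP rank is at least every unfolding rank, so rank(T) ≥ 2. (Flattening ranks never certify an upper bound on CP rank; for that we must actually write T with 2 rank-1 terms.)
Upper bound — finding two terms. Write S_k = T[:,:,k] for the frontal slices: S₀ = [[-1, 4], [-1, -6]], S₁ = [[0, -5], [3, 8]].
If T = a₁ (x) b₁ (x) c₁ + a₂ (x) b₂ (x) c₂ then each S_k = c₁[k]·a₁b₁ᵀ + c₂[k]·a₂b₂ᵀ. S₀ and S₁ are linearly independent, so a₁b₁ᵀ and a₂b₂ᵀ must span the same plane of matrices: they are the rank-1 matrices of the form x·S₀ + y·S₁.
det(x·S₀ + y·S₁) is 10·x² − 25·xy + 15·y² = 5·(2·x − 3·y)(x − y), vanishing at (x:y) = (3:2) and (1:1).
M₁ = 3·S₀ + 2·S₁ = [[-3, 2], [3, -2]] = −[1, -1][3, -2]ᵀ and M₂ = S₀ + S₁ = [[-1, -1], [2, 2]] = −[1, -2][1, 1]ᵀ, so take a₁ = [1, -1], b₁ = [3, -2], a₂ = [1, -2], b₂ = [1, 1].
Each slice is an integer combination of E₁ = a₁b₁ᵀ and E₂ = a₂b₂ᵀ: S₀ = −E₁ + 2·E₂, S₁ = E₁ − 3·E₂; reading off coefficients, c₁ = [-1, 1] and c₂ = [2, -3].
Hence T = [1, -1] (x) [3, -2] (x) [-1, 1] + [1, -2] (x) [1, 1] (x) [2, -3], so rank(T) ≤ 2.
These bounds meet, so rank(T) = 2.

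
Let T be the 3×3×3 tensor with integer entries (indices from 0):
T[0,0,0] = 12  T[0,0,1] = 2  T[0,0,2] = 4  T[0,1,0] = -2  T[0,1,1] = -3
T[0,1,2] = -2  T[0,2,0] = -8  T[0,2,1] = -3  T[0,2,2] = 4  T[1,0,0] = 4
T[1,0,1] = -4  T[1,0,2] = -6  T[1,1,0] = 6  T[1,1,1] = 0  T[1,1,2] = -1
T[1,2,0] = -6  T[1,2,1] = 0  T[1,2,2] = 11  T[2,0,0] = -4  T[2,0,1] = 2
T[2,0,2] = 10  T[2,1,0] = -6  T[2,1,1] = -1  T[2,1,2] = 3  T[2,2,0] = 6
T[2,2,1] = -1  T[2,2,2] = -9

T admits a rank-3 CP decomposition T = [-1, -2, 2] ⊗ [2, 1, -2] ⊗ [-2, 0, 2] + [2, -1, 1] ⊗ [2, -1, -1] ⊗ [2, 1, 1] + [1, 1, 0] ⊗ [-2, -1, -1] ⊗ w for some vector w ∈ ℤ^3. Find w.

Subtract the known terms from T to get the rank-1 residual R = [1, 1, 0] ⊗ [-2, -1, -1] ⊗ w, so R[i,j,k] = a[i]·b[j]·w[k]. Pick indices with nonzero a[0]·b[0] = (1)·(-2) = -2. Only the fibre through (0,0,·) is needed: R[0,0,:] = T[0,0,:] − Σₗ aₗ[0]bₗ[0]cₗ = [12, 2, 4] − (-1)·(2)·[-2, 0, 2] − (2)·(2)·[2, 1, 1] = [0, -2, 4]. Then w[k] = R[0,0,k] / -2 for each k, giving w = [0, -2, 4] / -2 = [0, 1, -2].

w = [0, 1, -2]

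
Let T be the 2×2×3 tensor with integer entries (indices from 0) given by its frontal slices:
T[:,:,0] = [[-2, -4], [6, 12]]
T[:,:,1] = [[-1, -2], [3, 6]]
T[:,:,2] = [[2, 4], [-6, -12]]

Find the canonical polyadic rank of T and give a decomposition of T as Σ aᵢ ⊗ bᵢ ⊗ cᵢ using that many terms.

rank(T) = 1

Lower bound: T ≠ 0 (e.g. T[0,0,0] = -2), so rank(T) ≥ 1.
Upper bound: if T = a ⊗ b ⊗ c then every fibre of T is a multiple of the corresponding factor, so read the factors off the fibres through the nonzero entry T[0,0,0] = -2.
The mode-1 fibre T[:,0,0] = [-2, 6] gives a = [1, -3] (primitive direction); the mode-2 fibre T[0,:,0] = [-2, -4] gives b = [1, 2]; then c[k] = T[0,0,k] / (a[0]·b[0]) = [-2, -1, 2] / 1 = [-2, -1, 2].
Expanding [1, -3] ⊗ [1, 2] ⊗ [-2, -1, 2] reproduces all 12 entries of T, so T = [1, -3] ⊗ [1, 2] ⊗ [-2, -1, 2] and rank(T) ≤ 1.
These bounds meet, so rank(T) = 1.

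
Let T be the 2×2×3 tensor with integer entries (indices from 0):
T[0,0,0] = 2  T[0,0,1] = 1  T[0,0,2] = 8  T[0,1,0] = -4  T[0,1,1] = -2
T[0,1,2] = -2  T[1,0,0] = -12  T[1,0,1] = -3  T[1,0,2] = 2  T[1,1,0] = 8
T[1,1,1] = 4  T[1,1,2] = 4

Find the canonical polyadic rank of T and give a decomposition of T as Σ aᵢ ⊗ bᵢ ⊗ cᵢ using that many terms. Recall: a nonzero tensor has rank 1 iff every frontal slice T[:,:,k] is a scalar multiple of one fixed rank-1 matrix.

Lower bound: the mode-3 unfolding of T (rows indexed by k, columns by (i,j) = (0,0), (0,1), (1,0), (1,1)) is [[2, -4, -12, 8], [1, -2, -3, 4], [8, -2, 2, 4]].
There the 3×3 minor on rows k ∈ {0, 1, 2}, columns (i,j) ∈ {(0,0), (0,1), (1,0)} is det [[2, -4, -12], [1, -2, -3], [8, -2, 2]] = -84 ≠ 0, so this unfolding has rank ≥ 3; CP rank is at least every unfolding rank, so rank(T) ≥ 3. (Flattening ranks never certify an upper bound on CP rank; for that we must actually write T with 3 rank-1 terms.)
Upper bound: T is a sum of 3 rank-1 terms, T = [1, -2] ⊗ [1, -1] ⊗ [4, 2, 2] + [1, -1] ⊗ [1, 0] ⊗ [2, -1, -2] + [2, 1] ⊗ [1, 0] ⊗ [-2, 0, 4] (one valid choice — decompositions are not unique — normalised so each a, b is primitive with positive first nonzero entry; check it by expanding all entries), so rank(T) ≤ 3.
These bounds meet, so rank(T) = 3.

rank(T) = 3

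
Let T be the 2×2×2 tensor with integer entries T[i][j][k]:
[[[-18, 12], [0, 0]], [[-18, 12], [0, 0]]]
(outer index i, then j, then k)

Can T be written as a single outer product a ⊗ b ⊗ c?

Yes

If T = a ⊗ b ⊗ c then every fibre of T is a multiple of the corresponding factor, so read the factors off the fibres through the nonzero entry T[0,0,0] = -18.
The mode-1 fibre T[:,0,0] = [-18, -18] gives a = (1, 1) (primitive direction); the mode-2 fibre T[0,:,0] = [-18, 0] gives b = (1, 0); then c[k] = T[0,0,k] / (a[0]·b[0]) = [-18, 12] / 1 = (-18, 12).
Expanding (1, 1) ⊗ (1, 0) ⊗ (-18, 12) reproduces all 8 entries of T, so T = (1, 1) ⊗ (1, 0) ⊗ (-18, 12) and rank(T) ≤ 1.
Equivalently every frontal slice T[:,:,k] is c[k] times the rank-1 matrix (1, 1) ⊗ (1, 0). So T has rank 1 (it is nonzero).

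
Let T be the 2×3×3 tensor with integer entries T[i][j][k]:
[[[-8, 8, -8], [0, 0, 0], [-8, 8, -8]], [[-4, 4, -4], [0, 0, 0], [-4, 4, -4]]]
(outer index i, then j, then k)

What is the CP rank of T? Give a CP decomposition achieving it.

rank(T) = 1

Lower bound: T ≠ 0 (e.g. T[0,0,0] = -8), so rank(T) ≥ 1.
Upper bound: if T = a ∘ b ∘ c then every fibre of T is a multiple of the corresponding factor, so read the factors off the fibres through the nonzero entry T[0,0,0] = -8.
The mode-1 fibre T[:,0,0] = [-8, -4] gives a = [2, 1] (primitive direction); the mode-2 fibre T[0,:,0] = [-8, 0, -8] gives b = [1, 0, 1]; then c[k] = T[0,0,k] / (a[0]·b[0]) = [-8, 8, -8] / 2 = [-4, 4, -4].
Expanding [2, 1] ∘ [1, 0, 1] ∘ [-4, 4, -4] reproduces all 18 entries of T, so T = [2, 1] ∘ [1, 0, 1] ∘ [-4, 4, -4] and rank(T) ≤ 1.
These bounds meet, so rank(T) = 1.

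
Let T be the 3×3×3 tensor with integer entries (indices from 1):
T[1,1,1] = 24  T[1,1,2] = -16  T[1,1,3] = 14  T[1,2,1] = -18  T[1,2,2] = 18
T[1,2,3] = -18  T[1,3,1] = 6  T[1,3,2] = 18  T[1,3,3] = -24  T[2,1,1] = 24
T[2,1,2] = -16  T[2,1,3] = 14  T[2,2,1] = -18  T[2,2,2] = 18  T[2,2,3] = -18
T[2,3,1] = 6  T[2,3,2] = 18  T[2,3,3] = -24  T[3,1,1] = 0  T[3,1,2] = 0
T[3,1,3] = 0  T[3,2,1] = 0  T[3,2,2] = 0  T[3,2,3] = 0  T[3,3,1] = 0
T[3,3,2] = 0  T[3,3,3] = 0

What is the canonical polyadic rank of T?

2

Lower bound: the mode-3 unfolding of T (rows indexed by k, columns by (i,j) = (1,1), (1,2), (1,3), (2,1), (2,2), (2,3), (3,1), (3,2), (3,3)) is [[24, -18, 6, 24, -18, 6, 0, 0, 0], [-16, 18, 18, -16, 18, 18, 0, 0, 0], [14, -18, -24, 14, -18, -24, 0, 0, 0]].
There the 2×2 minor on rows k ∈ {1, 2}, columns (i,j) ∈ {(1,1), (1,2)} is det [[24, -18], [-16, 18]] = 144 ≠ 0, so this unfolding has rank ≥ 2; CP rank is at least every unfolding rank, so rank(T) ≥ 2. (Flattening ranks never certify an upper bound on CP rank; for that we must actually write T with 2 rank-1 terms.)
Upper bound — finding two terms. Every mode-1 slice of T is a multiple of one matrix: T[i,:,:] = a[i]·M with a = [1, 1, 0] and M = [[24, -16, 14], [-18, 18, -18], [6, 18, -24]] (rows indexed by j, columns by k). So it suffices to write M as a sum of two rank-1 matrices.
The columns of M satisfy (column 1) = −5·(column 2) − 4·(column 3), so splitting by columns, M = [-16, 18, 18][-5, 1, 0]ᵀ + [14, -18, -24][-4, 0, 1]ᵀ.
Hence T = [1, 1, 0] (x) [-16, 18, 18] (x) [-5, 1, 0] + [1, 1, 0] (x) [14, -18, -24] (x) [-4, 0, 1], so rank(T) ≤ 2.
These bounds meet, so rank(T) = 2.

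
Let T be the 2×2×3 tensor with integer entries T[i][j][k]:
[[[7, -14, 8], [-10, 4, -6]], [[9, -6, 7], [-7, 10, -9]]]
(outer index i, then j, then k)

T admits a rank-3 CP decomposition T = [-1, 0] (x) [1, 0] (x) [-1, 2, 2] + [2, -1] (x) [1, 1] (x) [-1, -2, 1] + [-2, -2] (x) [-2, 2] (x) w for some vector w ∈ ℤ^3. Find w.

w = [2, -2, 2]

Subtract the known terms from T to get the rank-1 residual R = [-2, -2] (x) [-2, 2] (x) w, so R[i,j,k] = a[i]·b[j]·w[k]. Pick indices with nonzero a[0]·b[0] = (-2)·(-2) = 4. Only the fibre through (0,0,·) is needed: R[0,0,:] = T[0,0,:] − Σₗ aₗ[0]bₗ[0]cₗ = [7, -14, 8] − (-1)·(1)·[-1, 2, 2] − (2)·(1)·[-1, -2, 1] = [8, -8, 8]. Then w[k] = R[0,0,k] / 4 for each k, giving w = [8, -8, 8] / 4 = [2, -2, 2].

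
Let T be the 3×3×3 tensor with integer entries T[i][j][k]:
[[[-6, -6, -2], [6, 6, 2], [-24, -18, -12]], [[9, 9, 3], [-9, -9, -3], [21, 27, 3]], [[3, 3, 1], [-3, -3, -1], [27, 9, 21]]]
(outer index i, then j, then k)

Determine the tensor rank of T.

2

Lower bound: the mode-1 unfolding of T (rows indexed by i, columns by (j,k) = (0,0), (0,1), (0,2), (1,0), (1,1), (1,2), (2,0), (2,1), (2,2)) is [[-6, -6, -2, 6, 6, 2, -24, -18, -12], [9, 9, 3, -9, -9, -3, 21, 27, 3], [3, 3, 1, -3, -3, -1, 27, 9, 21]].
There the 2×2 minor on rows i ∈ {0, 1}, columns (j,k) ∈ {(0,0), (2,0)} is det [[-6, -24], [9, 21]] = 90 ≠ 0, so this unfolding has rank ≥ 2; CP rank is at least every unfolding rank, so rank(T) ≥ 2. (Flattening ranks never certify an upper bound on CP rank; for that we must actually write T with 2 rank-1 terms.)
Upper bound — finding two terms. Write S_k = T[:,:,k] for the frontal slices: S₀ = [[-6, 6, -24], [9, -9, 21], [3, -3, 27]], S₁ = [[-6, 6, -18], [9, -9, 27], [3, -3, 9]], S₂ = [[-2, 2, -12], [3, -3, 3], [1, -1, 21]].
If T = a₁ (x) b₁ (x) c₁ + a₂ (x) b₂ (x) c₂ then each S_k = c₁[k]·a₁b₁ᵀ + c₂[k]·a₂b₂ᵀ. S₀ and S₁ are linearly independent, so a₁b₁ᵀ and a₂b₂ᵀ must span the same plane of matrices: they are the rank-1 matrices of the form x·S₀ + y·S₁.
The 2×2 minor of x·S₀ + y·S₁ on rows {0,1}, columns {0,2} is 90·x² + 90·xy = 90·(x + y)(x), vanishing at (x:y) = (1:-1) and (0:1).
M₁ = S₀ − S₁ = [[0, 0, -6], [0, 0, -6], [0, 0, 18]] = (-6)·(1, 1, -3)(0, 0, 1)ᵀ and M₂ = S₁ = [[-6, 6, -18], [9, -9, 27], [3, -3, 9]] = (-3)·(2, -3, -1)(1, -1, 3)ᵀ, so take a₁ = (1, 1, -3), b₁ = (0, 0, 1), a₂ = (2, -3, -1), b₂ = (1, -1, 3).
Each slice is an integer combination of E₁ = a₁b₁ᵀ and E₂ = a₂b₂ᵀ: S₀ = −6·E₁ − 3·E₂, S₁ = −3·E₂, S₂ = −6·E₁ − E₂; reading off coefficients, c₁ = (-6, 0, -6) and c₂ = (-3, -3, -1).
Hence T = (1, 1, -3) (x) (0, 0, 1) (x) (-6, 0, -6) + (2, -3, -1) (x) (1, -1, 3) (x) (-3, -3, -1), so rank(T) ≤ 2.
These bounds meet, so rank(T) = 2.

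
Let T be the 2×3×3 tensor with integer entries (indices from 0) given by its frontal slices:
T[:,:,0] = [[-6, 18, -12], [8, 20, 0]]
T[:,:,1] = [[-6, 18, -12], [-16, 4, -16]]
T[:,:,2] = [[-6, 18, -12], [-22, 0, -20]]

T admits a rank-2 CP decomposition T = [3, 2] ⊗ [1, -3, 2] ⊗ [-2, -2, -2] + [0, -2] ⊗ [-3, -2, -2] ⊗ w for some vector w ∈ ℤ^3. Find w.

Subtract the known terms from T to get the rank-1 residual R = [0, -2] ⊗ [-3, -2, -2] ⊗ w, so R[i,j,k] = a[i]·b[j]·w[k]. Pick indices with nonzero a[1]·b[0] = (-2)·(-3) = 6. Only the fibre through (1,0,·) is needed: R[1,0,:] = T[1,0,:] − Σₗ aₗ[1]bₗ[0]cₗ = [8, -16, -22] − (2)·(1)·[-2, -2, -2] = [12, -12, -18]. Then w[k] = R[1,0,k] / 6 for each k, giving w = [12, -12, -18] / 6 = [2, -2, -3].

w = [2, -2, -3]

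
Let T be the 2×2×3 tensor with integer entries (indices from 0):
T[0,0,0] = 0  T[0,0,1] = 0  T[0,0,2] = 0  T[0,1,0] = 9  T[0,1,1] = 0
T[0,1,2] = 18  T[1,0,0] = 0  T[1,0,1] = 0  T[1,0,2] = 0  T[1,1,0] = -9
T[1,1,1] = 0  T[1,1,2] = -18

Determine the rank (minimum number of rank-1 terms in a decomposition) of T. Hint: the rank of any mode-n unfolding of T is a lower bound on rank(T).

1

Lower bound: T ≠ 0 (e.g. T[0,1,0] = 9), so rank(T) ≥ 1.
Upper bound: if T = a ⊗ b ⊗ c then every fibre of T is a multiple of the corresponding factor, so read the factors off the fibres through the nonzero entry T[0,1,0] = 9.
The mode-1 fibre T[:,1,0] = [9, -9] gives a = (1, -1) (primitive direction); the mode-2 fibre T[0,:,0] = [0, 9] gives b = (0, 1); then c[k] = T[0,1,k] / (a[0]·b[1]) = [9, 0, 18] / 1 = (9, 0, 18).
Expanding (1, -1) ⊗ (0, 1) ⊗ (9, 0, 18) reproduces all 12 entries of T, so T = (1, -1) ⊗ (0, 1) ⊗ (9, 0, 18) and rank(T) ≤ 1.
These bounds meet, so rank(T) = 1.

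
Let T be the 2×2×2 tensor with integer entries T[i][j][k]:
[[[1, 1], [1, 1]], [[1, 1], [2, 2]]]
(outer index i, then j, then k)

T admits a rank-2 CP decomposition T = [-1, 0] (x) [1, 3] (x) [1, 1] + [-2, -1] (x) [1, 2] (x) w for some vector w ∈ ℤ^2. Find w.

w = [-1, -1]

Subtract the known terms from T to get the rank-1 residual R = [-2, -1] (x) [1, 2] (x) w, so R[i,j,k] = a[i]·b[j]·w[k]. Pick indices with nonzero a[0]·b[0] = (-2)·(1) = -2. Only the fibre through (0,0,·) is needed: R[0,0,:] = T[0,0,:] − Σₗ aₗ[0]bₗ[0]cₗ = [1, 1] − (-1)·(1)·[1, 1] = [2, 2]. Then w[k] = R[0,0,k] / -2 for each k, giving w = [2, 2] / -2 = [-1, -1].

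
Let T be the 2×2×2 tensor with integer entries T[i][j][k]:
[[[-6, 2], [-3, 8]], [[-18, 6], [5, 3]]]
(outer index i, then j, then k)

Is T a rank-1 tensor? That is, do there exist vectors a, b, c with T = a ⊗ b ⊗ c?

No

The mode-1 unfolding of T (rows indexed by i, columns by (j,k) = (0,0), (0,1), (1,0), (1,1)) is [[-6, 2, -3, 8], [-18, 6, 5, 3]].
There the 2×2 minor on rows i ∈ {0, 1}, columns (j,k) ∈ {(0,0), (1,0)} is det [[-6, -3], [-18, 5]] = -84 ≠ 0, so this unfolding has rank ≥ 2; CP rank is at least every unfolding rank, so rank(T) ≥ 2.
In particular rank(T) ≥ 2 > 1, so T is not rank-1.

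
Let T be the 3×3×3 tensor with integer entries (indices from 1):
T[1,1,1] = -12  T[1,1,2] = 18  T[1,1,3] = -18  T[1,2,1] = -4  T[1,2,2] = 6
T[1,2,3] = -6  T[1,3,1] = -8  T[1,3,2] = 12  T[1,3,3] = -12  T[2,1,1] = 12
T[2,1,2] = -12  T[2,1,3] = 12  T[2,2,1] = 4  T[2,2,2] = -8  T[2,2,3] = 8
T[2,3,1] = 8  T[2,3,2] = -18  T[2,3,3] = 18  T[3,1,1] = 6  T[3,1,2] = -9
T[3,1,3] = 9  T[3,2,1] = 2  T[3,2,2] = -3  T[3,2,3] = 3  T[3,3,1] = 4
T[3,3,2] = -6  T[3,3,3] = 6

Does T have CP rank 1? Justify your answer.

The mode-2 unfolding of T (rows indexed by j, columns by (i,k) = (1,1), (1,2), (1,3), (2,1), (2,2), (2,3), (3,1), (3,2), (3,3)) is [[-12, 18, -18, 12, -12, 12, 6, -9, 9], [-4, 6, -6, 4, -8, 8, 2, -3, 3], [-8, 12, -12, 8, -18, 18, 4, -6, 6]].
There the 2×2 minor on rows j ∈ {1, 2}, columns (i,k) ∈ {(1,1), (2,2)} is det [[-12, -12], [-4, -8]] = 48 ≠ 0, so this unfolding has rank ≥ 2; CP rank is at least every unfolding rank, so rank(T) ≥ 2.
In particular rank(T) ≥ 2 > 1, so T is not rank-1.

No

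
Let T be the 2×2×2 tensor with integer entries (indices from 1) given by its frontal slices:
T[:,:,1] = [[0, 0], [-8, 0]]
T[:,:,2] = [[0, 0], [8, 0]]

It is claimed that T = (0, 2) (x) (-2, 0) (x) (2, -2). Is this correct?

Reconstruct entrywise from the claimed factors. For example, T[1,1,2] = 0 and Σₗ aₗ[1]bₗ[1]cₗ[2] = (0)·(-2)·(-2) = 0; checking all 8 entries, every one matches. The claim holds.

Yes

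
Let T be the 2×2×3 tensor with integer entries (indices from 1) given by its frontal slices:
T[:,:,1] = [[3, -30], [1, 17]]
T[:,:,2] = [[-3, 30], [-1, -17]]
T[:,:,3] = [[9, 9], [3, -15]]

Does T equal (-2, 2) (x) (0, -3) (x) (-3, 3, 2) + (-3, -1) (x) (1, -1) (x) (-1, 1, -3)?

Reconstruct entry (1,2,1) from the claimed factors: Σₗ aₗ[1]bₗ[2]cₗ[1] = (-2)·(-3)·(-3) + (-3)·(-1)·(-1) = -21, but T[1,2,1] = -30. The claim is false.

No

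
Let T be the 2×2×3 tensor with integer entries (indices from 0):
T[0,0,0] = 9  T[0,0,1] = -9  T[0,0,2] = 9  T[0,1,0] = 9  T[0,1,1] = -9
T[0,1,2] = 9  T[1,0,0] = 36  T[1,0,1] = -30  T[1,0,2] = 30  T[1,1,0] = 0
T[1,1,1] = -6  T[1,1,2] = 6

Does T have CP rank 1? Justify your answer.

No

The mode-1 unfolding of T (rows indexed by i, columns by (j,k) = (0,0), (0,1), (0,2), (1,0), (1,1), (1,2)) is [[9, -9, 9, 9, -9, 9], [36, -30, 30, 0, -6, 6]].
There the 2×2 minor on rows i ∈ {0, 1}, columns (j,k) ∈ {(0,0), (0,1)} is det [[9, -9], [36, -30]] = 54 ≠ 0, so this unfolding has rank ≥ 2; CP rank is at least every unfolding rank, so rank(T) ≥ 2.
In particular rank(T) ≥ 2 > 1, so T is not rank-1.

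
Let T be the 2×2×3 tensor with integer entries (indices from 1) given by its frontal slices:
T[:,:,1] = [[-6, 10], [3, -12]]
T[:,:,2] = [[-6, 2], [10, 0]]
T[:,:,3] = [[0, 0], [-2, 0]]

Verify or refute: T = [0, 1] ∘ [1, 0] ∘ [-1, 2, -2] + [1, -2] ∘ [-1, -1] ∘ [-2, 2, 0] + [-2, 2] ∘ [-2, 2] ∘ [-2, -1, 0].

Yes

Reconstruct entrywise from the claimed factors. For example, T[1,2,2] = 2 and Σₗ aₗ[1]bₗ[2]cₗ[2] = (0)·(0)·(2) + (1)·(-1)·(2) + (-2)·(2)·(-1) = 2; checking all 12 entries, every one matches. The claim holds.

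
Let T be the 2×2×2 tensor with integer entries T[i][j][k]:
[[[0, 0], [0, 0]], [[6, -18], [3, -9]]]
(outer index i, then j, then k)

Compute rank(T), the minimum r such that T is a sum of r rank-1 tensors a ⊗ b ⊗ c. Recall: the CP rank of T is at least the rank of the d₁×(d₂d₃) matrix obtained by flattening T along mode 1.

1

Lower bound: T ≠ 0 (e.g. T[1,0,0] = 6), so rank(T) ≥ 1.
Upper bound: if T = a ⊗ b ⊗ c then every fibre of T is a multiple of the corresponding factor, so read the factors off the fibres through the nonzero entry T[1,0,0] = 6.
The mode-1 fibre T[:,0,0] = [0, 6] gives a = [0, 1] (primitive direction); the mode-2 fibre T[1,:,0] = [6, 3] gives b = [2, 1]; then c[k] = T[1,0,k] / (a[1]·b[0]) = [6, -18] / 2 = [3, -9].
Expanding [0, 1] ⊗ [2, 1] ⊗ [3, -9] reproduces all 8 entries of T, so T = [0, 1] ⊗ [2, 1] ⊗ [3, -9] and rank(T) ≤ 1.
These bounds meet, so rank(T) = 1.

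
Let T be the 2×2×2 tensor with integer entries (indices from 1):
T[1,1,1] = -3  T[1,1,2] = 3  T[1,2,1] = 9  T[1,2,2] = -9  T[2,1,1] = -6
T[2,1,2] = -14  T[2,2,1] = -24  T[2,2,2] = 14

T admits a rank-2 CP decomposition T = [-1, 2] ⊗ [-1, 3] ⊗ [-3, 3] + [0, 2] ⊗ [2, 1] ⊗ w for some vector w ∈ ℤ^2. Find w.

Subtract the known terms from T to get the rank-1 residual R = [0, 2] ⊗ [2, 1] ⊗ w, so R[i,j,k] = a[i]·b[j]·w[k]. Pick indices with nonzero a[2]·b[1] = (2)·(2) = 4. Only the fibre through (2,1,·) is needed: R[2,1,:] = T[2,1,:] − Σₗ aₗ[2]bₗ[1]cₗ = [-6, -14] − (2)·(-1)·[-3, 3] = [-12, -8]. Then w[k] = R[2,1,k] / 4 for each k, giving w = [-12, -8] / 4 = [-3, -2].

w = [-3, -2]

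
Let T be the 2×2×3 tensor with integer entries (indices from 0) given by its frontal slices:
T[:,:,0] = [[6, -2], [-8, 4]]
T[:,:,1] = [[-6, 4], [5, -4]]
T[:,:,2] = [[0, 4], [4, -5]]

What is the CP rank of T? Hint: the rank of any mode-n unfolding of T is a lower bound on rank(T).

3

Lower bound: the mode-3 unfolding of T (rows indexed by k, columns by (i,j) = (0,0), (0,1), (1,0), (1,1)) is [[6, -2, -8, 4], [-6, 4, 5, -4], [0, 4, 4, -5]].
There the 3×3 minor on rows k ∈ {0, 1, 2}, columns (i,j) ∈ {(0,0), (0,1), (1,0)} is det [[6, -2, -8], [-6, 4, 5], [0, 4, 4]] = 120 ≠ 0, so this unfolding has rank ≥ 3; CP rank is at least every unfolding rank, so rank(T) ≥ 3. (Unfolding ranks only ever bound the CP rank from below — rank(T) can be strictly larger than all of them — so the matching upper bound has to come from an explicit 3-term decomposition.)
Upper bound: T is a sum of 3 rank-1 terms, T = [0, 1] ⊗ [2, -1] ⊗ [-2, 0, 1] + [1, -1] ⊗ [1, -1] ⊗ [2, -4, -4] + [2, -1] ⊗ [1, 0] ⊗ [2, -1, 2] (one valid choice — decompositions are not unique — normalised so each a, b is primitive with positive first nonzero entry; check it by expanding all entries), so rank(T) ≤ 3.
These bounds meet, so rank(T) = 3.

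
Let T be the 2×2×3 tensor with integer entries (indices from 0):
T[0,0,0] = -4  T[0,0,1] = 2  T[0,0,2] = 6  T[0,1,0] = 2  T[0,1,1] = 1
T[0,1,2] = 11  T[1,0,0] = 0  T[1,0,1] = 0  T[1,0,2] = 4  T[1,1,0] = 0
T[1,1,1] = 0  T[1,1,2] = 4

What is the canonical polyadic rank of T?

Lower bound: the mode-3 unfolding of T (rows indexed by k, columns by (i,j) = (0,0), (0,1), (1,0), (1,1)) is [[-4, 2, 0, 0], [2, 1, 0, 0], [6, 11, 4, 4]].
There the 3×3 minor on rows k ∈ {0, 1, 2}, columns (i,j) ∈ {(0,0), (0,1), (1,0)} is det [[-4, 2, 0], [2, 1, 0], [6, 11, 4]] = -32 ≠ 0, so this unfolding has rank ≥ 3; CP rank is at least every unfolding rank, so rank(T) ≥ 3. (Unfolding ranks only ever bound the CP rank from below — rank(T) can be strictly larger than all of them — so the matching upper bound has to come from an explicit 3-term decomposition.)
Upper bound: T is a sum of 3 rank-1 terms, T = [1, 0] ∘ [0, 1] ∘ [4, 0, 4] + [1, 0] ∘ [2, 1] ∘ [-2, 1, -1] + [2, 1] ∘ [1, 1] ∘ [0, 0, 4] (written with every a and b primitive with positive leading entry and the scale carried by c; CP decompositions are not unique, and this one is verified by expanding entrywise), so rank(T) ≤ 3.
These bounds meet, so rank(T) = 3.

3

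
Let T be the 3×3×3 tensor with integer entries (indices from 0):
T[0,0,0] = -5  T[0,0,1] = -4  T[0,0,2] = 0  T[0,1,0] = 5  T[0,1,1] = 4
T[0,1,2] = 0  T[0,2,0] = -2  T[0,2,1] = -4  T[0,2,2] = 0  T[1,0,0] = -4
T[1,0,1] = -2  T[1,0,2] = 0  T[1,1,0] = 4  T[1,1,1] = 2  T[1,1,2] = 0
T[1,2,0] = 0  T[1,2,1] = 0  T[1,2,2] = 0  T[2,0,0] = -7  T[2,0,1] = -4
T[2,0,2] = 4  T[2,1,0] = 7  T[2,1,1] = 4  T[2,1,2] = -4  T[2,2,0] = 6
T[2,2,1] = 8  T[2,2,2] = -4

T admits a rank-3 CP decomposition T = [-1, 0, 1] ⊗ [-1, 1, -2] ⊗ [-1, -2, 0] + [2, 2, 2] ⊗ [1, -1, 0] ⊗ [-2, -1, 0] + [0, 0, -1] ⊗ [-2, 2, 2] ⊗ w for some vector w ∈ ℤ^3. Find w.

Subtract the known terms from T to get the rank-1 residual R = [0, 0, -1] ⊗ [-2, 2, 2] ⊗ w, so R[i,j,k] = a[i]·b[j]·w[k]. Pick indices with nonzero a[2]·b[0] = (-1)·(-2) = 2. Only the fibre through (2,0,·) is needed: R[2,0,:] = T[2,0,:] − Σₗ aₗ[2]bₗ[0]cₗ = [-7, -4, 4] − (1)·(-1)·[-1, -2, 0] − (2)·(1)·[-2, -1, 0] = [-4, -4, 4]. Then w[k] = R[2,0,k] / 2 for each k, giving w = [-4, -4, 4] / 2 = [-2, -2, 2].

w = [-2, -2, 2]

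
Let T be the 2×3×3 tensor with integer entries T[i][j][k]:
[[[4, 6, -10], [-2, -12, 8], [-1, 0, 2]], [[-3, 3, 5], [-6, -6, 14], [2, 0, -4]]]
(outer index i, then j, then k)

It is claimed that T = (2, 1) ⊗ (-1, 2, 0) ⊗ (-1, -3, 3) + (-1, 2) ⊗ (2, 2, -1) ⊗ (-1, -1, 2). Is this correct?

Reconstruct entry (0,0,1) from the claimed factors: Σₗ aₗ[0]bₗ[0]cₗ[1] = (2)·(-1)·(-3) + (-1)·(2)·(-1) = 8, but T[0,0,1] = 6. The claim is false.

No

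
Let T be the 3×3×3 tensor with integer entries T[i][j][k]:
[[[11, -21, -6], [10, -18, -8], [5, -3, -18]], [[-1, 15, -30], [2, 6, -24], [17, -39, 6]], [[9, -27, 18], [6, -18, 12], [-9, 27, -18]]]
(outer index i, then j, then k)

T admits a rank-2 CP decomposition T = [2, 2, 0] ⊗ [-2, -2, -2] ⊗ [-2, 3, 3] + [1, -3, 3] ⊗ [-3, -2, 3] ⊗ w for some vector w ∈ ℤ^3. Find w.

w = [-1, 3, -2]

Subtract the known terms from T to get the rank-1 residual R = [1, -3, 3] ⊗ [-3, -2, 3] ⊗ w, so R[i,j,k] = a[i]·b[j]·w[k]. Pick indices with nonzero a[0]·b[0] = (1)·(-3) = -3. Only the fibre through (0,0,·) is needed: R[0,0,:] = T[0,0,:] − Σₗ aₗ[0]bₗ[0]cₗ = [11, -21, -6] − (2)·(-2)·[-2, 3, 3] = [3, -9, 6]. Then w[k] = R[0,0,k] / -3 for each k, giving w = [3, -9, 6] / -3 = [-1, 3, -2].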